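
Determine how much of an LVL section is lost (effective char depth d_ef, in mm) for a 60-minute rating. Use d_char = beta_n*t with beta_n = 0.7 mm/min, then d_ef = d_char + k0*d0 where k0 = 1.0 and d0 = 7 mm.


d_char = 0.7 * 60 = 42 mm
d_ef = 42 + 1.0*7 = 49 mm

49 mm


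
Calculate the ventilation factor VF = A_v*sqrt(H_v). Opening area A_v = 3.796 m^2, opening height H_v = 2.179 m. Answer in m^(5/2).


sqrt(H_v) = 1.4761
VF = 3.796 * 1.4761 = 5.6034 m^(5/2)

5.6034 m^(5/2)


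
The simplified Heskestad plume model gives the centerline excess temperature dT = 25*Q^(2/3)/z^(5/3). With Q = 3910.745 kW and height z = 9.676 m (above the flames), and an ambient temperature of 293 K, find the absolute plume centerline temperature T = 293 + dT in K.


Q^(2/3) = 248.22
z^(5/3) = 43.937
dT = 25 * 248.22 / 43.937 = 141.24 K
T = 293 + 141.24 = 434.24 K

434.24 K


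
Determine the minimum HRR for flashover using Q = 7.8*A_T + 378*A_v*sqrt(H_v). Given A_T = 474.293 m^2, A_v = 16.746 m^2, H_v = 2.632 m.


7.8*A_T = 3699.5
sqrt(H_v) = 1.6223
378*A_v*sqrt(H_v) = 10269
Q = 3699.5 + 10269 = 13969 kW

13969 kW


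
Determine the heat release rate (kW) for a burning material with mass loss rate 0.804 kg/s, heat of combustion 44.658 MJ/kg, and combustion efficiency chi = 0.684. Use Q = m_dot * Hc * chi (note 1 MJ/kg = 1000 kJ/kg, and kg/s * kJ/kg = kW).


Hc = 44.658 MJ/kg = 44.658 * 1000 kJ/kg = 44658 kJ/kg
Q = 0.804 kg/s * 44658 kJ/kg * 0.684 = 24559 kW

24559 kW


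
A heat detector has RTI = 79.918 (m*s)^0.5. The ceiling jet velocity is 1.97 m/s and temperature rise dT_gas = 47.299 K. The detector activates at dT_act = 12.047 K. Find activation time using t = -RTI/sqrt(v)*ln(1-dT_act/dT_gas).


dT_act/dT_gas = 0.25470
ln(1 - 0.25470) = -0.29397
t = -79.918 / sqrt(1.97) * -0.29397 = 16.738 s

16.738 s


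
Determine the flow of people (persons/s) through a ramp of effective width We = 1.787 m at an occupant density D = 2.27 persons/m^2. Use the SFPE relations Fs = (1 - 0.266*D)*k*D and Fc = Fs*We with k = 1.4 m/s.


1 - 0.266*D = 1 - 0.266*2.27 = 0.39618
Fs = 0.39618 * 1.4 * 2.27 = 1.2591 persons/(s*m)
Fc = 1.2591 * 1.787 = 2.2499 persons/s

2.2499 persons/s


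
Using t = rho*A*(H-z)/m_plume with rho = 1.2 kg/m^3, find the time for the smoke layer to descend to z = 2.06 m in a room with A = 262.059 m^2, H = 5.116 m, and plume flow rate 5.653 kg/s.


H - z = 3.056 m
t = 1.2 * 262.059 * 3.056 / 5.653 = 170.00 s

170.00 s


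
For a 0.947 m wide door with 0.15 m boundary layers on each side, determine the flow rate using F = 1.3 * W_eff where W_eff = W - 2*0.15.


W_eff = 0.947 - 0.30 = 0.647 m
F = 1.3 * 0.647 = 0.84110 persons/s

0.84110 persons/s


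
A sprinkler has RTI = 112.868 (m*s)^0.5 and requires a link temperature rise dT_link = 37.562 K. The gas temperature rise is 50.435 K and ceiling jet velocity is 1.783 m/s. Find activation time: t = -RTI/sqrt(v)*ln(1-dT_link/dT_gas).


dT_link/dT_gas = 0.74476
ln(1 - 0.74476) = -1.3656
t = -112.868 / sqrt(1.783) * -1.3656 = 115.43 s

115.43 s


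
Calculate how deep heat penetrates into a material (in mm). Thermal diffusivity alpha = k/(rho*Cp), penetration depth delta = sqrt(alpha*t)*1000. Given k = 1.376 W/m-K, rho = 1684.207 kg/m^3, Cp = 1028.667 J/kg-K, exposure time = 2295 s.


alpha = 1.376 / (1684.207 * 1028.667) = 7.9423e-07 m^2/s
alpha * t = 0.0018228
delta = sqrt(0.0018228) * 1000 = 42.694 mm

42.694 mm


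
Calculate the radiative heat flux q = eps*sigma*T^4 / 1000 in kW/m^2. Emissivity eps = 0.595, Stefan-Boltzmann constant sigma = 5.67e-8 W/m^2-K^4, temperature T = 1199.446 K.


T^4 = 2.0698e+12
q = 0.595 * 5.67e-8 * 2.0698e+12 / 1000 = 69.827 kW/m^2

69.827 kW/m^2


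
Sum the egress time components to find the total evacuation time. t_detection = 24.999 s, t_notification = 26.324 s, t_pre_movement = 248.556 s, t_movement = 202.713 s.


Total = 24.999 + 26.324 + 248.556 + 202.713 = 502.592 s

502.592 s


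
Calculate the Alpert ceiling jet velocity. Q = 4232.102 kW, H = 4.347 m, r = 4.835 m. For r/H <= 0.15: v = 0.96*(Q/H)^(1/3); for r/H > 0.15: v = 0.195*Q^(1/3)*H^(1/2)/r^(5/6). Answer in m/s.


r/H = 4.835 / 4.347 = 1.1123
r/H > 0.15, so v = 0.195*Q^(1/3)*H^(1/2)/r^(5/6)
Q^(1/3) = 16.175
H^(1/2) = 2.0849
r^(5/6) = 3.7182
v = 0.195 * 16.175 * 2.0849 / 3.7182 = 1.7687 m/s

1.7687 m/s


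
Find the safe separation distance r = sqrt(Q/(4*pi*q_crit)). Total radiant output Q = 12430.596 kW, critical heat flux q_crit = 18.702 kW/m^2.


4*pi*q_crit = 235.02
Q/(4*pi*q_crit) = 52.892
r = sqrt(52.892) = 7.2727 m

7.2727 m


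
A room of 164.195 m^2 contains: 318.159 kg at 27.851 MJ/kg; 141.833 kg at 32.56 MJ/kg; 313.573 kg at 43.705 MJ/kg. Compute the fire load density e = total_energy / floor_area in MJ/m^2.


Total energy = 318.159*27.851 + 141.833*32.56 + 313.573*43.705
= 8861.046 + 4618.082 + 13704.71
= 27183.84 MJ
e = 27183.84 / 164.195 = 165.56 MJ/m^2

165.56 MJ/m^2


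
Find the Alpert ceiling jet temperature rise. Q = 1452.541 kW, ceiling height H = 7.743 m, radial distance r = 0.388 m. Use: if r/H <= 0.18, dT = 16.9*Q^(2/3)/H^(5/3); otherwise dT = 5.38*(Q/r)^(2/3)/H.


r/H = 0.388 / 7.743 = 0.050110
r/H <= 0.18, so dT = 16.9*Q^(2/3)/H^(5/3)
Q^(2/3) = 128.26
H^(5/3) = 30.305
dT = 16.9 * 128.26 / 30.305 = 71.525 K

71.525 K


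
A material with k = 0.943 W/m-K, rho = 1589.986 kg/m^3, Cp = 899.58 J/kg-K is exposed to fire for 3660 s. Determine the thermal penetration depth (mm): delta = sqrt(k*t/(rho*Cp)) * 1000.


alpha = 0.943 / (1589.986 * 899.58) = 6.5929e-07 m^2/s
alpha * t = 0.0024130
delta = sqrt(0.0024130) * 1000 = 49.122 mm

49.122 mm


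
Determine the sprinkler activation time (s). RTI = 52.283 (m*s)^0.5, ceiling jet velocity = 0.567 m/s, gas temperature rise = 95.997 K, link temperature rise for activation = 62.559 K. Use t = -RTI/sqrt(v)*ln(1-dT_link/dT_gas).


dT_link/dT_gas = 0.65168
ln(1 - 0.65168) = -1.0546
t = -52.283 / sqrt(0.567) * -1.0546 = 73.226 s

73.226 s


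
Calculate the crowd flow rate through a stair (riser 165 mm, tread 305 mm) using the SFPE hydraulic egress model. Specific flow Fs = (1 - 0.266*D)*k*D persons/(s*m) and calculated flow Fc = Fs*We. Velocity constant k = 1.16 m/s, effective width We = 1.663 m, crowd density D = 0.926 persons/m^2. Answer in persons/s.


1 - 0.266*D = 1 - 0.266*0.926 = 0.75368
Fs = 0.75368 * 1.16 * 0.926 = 0.80958 persons/(s*m)
Fc = 0.80958 * 1.663 = 1.3463 persons/s

1.3463 persons/s


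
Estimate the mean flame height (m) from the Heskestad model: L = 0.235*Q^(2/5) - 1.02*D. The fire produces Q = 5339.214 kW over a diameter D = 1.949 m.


Q^(2/5) = 30.974
0.235 * Q^(2/5) = 7.2788
1.02 * D = 1.9880
L = 5.2908 m

5.2908 m


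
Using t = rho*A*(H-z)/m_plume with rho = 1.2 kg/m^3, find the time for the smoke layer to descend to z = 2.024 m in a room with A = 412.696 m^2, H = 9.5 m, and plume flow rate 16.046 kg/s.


H - z = 7.476 m
t = 1.2 * 412.696 * 7.476 / 16.046 = 230.74 s

230.74 s


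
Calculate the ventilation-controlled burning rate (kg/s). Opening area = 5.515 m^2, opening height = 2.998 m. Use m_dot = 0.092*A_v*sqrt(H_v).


sqrt(H_v) = 1.7315
m_dot = 0.092 * 5.515 * 1.7315 = 0.87851 kg/s

0.87851 kg/s


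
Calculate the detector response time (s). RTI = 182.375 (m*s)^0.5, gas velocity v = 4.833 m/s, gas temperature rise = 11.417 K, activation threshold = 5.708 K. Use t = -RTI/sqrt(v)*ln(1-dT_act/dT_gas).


dT_act/dT_gas = 0.49996
ln(1 - 0.49996) = -0.69306
t = -182.375 / sqrt(4.833) * -0.69306 = 57.495 s

57.495 s


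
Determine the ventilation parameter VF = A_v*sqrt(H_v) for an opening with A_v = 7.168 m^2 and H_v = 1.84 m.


sqrt(H_v) = 1.3565
VF = 7.168 * 1.3565 = 9.7231 m^(5/2)

9.7231 m^(5/2)


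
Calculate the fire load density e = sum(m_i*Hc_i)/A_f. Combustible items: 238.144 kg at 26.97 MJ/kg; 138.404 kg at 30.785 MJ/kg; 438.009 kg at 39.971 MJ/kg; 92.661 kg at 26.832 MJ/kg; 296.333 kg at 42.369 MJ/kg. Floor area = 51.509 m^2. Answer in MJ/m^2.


Total energy = 238.144*26.97 + 138.404*30.785 + 438.009*39.971 + 92.661*26.832 + 296.333*42.369
= 6422.744 + 4260.767 + 17507.66 + 2486.280 + 12555.33
= 43232.78 MJ
e = 43232.78 / 51.509 = 839.32 MJ/m^2

839.32 MJ/m^2


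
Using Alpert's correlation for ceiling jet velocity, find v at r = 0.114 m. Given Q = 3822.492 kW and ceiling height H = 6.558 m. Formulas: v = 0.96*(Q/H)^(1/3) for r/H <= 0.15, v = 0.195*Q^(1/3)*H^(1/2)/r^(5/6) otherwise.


r/H = 0.114 / 6.558 = 0.017383
r/H <= 0.15, so v = 0.96*(Q/H)^(1/3)
Q/H = 582.87
(Q/H)^(1/3) = 8.3533
v = 0.96 * 8.3533 = 8.0192 m/s

8.0192 m/s


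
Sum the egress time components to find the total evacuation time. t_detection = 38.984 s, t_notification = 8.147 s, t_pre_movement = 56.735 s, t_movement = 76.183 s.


Total = 38.984 + 8.147 + 56.735 + 76.183 = 180.049 s

180.049 s


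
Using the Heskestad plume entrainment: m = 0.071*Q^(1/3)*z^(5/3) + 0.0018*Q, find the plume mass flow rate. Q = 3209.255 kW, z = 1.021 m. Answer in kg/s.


Q^(1/3) = 14.750
z^(5/3) = 1.0352
First term = 0.071 * 14.750 * 1.0352 = 1.0842
Second term = 0.0018 * 3209.255 = 5.7767
m = 6.8608 kg/s

6.8608 kg/s


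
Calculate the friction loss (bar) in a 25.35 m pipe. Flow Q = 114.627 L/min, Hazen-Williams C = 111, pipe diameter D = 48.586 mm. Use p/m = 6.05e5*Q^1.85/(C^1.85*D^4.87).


Q^1.85 = 6451.8
C^1.85 = 6079.2
D^4.87 = 1.6342e+08
p/m = 0.0039290 bar/m
p_total = 0.0039290 * 25.35 = 0.099600 bar

0.099600 bar


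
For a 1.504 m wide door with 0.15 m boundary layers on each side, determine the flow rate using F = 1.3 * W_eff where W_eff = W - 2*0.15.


W_eff = 1.504 - 0.30 = 1.204 m
F = 1.3 * 1.204 = 1.5652 persons/s

1.5652 persons/s


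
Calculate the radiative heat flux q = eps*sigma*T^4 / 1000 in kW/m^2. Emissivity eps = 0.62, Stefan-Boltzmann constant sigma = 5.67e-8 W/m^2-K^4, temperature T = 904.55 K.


T^4 = 6.6947e+11
q = 0.62 * 5.67e-8 * 6.6947e+11 / 1000 = 23.535 kW/m^2

23.535 kW/m^2


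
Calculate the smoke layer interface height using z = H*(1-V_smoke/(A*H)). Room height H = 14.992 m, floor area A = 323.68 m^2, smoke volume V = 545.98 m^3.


V/(A*H) = 0.11251
1 - 0.11251 = 0.88749
z = 14.992 * 0.88749 = 13.305 m

13.305 m


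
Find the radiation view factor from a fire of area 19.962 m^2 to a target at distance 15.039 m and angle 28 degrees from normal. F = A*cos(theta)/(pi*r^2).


cos(28 deg) = 0.88295
pi*r^2 = 710.54
F = 19.962 * 0.88295 / 710.54 = 0.024806

0.024806


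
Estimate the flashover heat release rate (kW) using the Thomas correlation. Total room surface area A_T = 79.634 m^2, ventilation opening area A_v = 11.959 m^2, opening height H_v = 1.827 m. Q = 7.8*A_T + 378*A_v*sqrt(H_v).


7.8*A_T = 621.15
sqrt(H_v) = 1.3517
378*A_v*sqrt(H_v) = 6110.2
Q = 621.15 + 6110.2 = 6731.4 kW

6731.4 kW


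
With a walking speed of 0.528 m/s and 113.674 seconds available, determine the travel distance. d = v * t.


d = 0.528 * 113.674 = 60.020 m

60.020 m


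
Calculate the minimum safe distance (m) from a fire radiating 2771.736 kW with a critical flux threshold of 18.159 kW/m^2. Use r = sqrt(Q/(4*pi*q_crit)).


4*pi*q_crit = 228.19
Q/(4*pi*q_crit) = 12.146
r = sqrt(12.146) = 3.4852 m

3.4852 m


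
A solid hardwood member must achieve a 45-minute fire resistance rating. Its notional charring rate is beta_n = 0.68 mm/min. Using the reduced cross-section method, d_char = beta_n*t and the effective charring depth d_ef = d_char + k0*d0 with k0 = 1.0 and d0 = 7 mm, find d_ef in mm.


d_char = 0.68 * 45 = 30.6 mm
d_ef = 30.6 + 1.0*7 = 37.6 mm

37.6 mm


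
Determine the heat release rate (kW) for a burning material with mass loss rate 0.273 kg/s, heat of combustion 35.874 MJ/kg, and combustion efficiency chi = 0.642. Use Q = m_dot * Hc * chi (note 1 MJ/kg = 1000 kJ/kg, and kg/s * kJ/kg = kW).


Hc = 35.874 MJ/kg = 35.874 * 1000 kJ/kg = 35874 kJ/kg
Q = 0.273 kg/s * 35874 kJ/kg * 0.642 = 6287.5 kW

6287.5 kW


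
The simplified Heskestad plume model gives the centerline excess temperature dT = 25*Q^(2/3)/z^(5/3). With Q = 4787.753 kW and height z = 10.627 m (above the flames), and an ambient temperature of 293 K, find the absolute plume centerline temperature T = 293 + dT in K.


Q^(2/3) = 284.07
z^(5/3) = 51.367
dT = 25 * 284.07 / 51.367 = 138.25 K
T = 293 + 138.25 = 431.25 K

431.25 K


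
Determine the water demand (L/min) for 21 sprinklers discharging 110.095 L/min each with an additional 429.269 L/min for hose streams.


Sprinkler demand = 21 * 110.095 = 2311.995 L/min
Total = 2311.995 + 429.269 = 2741.264 L/min

2741.264 L/min


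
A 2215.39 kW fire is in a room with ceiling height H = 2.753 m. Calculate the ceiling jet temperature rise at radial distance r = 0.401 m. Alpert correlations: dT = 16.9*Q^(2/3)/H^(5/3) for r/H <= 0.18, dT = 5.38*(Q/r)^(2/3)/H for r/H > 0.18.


r/H = 0.401 / 2.753 = 0.14566
r/H <= 0.18, so dT = 16.9*Q^(2/3)/H^(5/3)
Q^(2/3) = 169.94
H^(5/3) = 5.4077
dT = 16.9 * 169.94 / 5.4077 = 531.10 K

531.10 K


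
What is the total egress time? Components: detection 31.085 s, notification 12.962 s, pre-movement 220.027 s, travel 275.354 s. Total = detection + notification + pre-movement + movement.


Total = 31.085 + 12.962 + 220.027 + 275.354 = 539.428 s

539.428 s


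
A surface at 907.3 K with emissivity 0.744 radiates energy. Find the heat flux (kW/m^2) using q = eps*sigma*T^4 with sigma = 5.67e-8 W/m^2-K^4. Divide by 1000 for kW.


T^4 = 6.7765e+11
q = 0.744 * 5.67e-8 * 6.7765e+11 / 1000 = 28.586 kW/m^2

28.586 kW/m^2


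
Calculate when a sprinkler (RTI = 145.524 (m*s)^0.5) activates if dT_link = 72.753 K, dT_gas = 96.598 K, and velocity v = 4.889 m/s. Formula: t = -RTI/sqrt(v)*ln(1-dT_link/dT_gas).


dT_link/dT_gas = 0.75315
ln(1 - 0.75315) = -1.3990
t = -145.524 / sqrt(4.889) * -1.3990 = 92.074 s

92.074 s


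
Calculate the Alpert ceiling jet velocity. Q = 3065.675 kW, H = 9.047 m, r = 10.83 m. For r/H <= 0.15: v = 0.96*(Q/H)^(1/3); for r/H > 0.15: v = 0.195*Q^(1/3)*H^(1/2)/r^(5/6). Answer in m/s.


r/H = 10.83 / 9.047 = 1.1971
r/H > 0.15, so v = 0.195*Q^(1/3)*H^(1/2)/r^(5/6)
Q^(1/3) = 14.527
H^(1/2) = 3.0078
r^(5/6) = 7.2810
v = 0.195 * 14.527 * 3.0078 / 7.2810 = 1.1702 m/s

1.1702 m/s


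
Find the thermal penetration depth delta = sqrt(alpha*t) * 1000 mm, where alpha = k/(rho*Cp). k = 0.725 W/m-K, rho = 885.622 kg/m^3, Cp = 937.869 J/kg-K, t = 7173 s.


alpha = 0.725 / (885.622 * 937.869) = 8.7287e-07 m^2/s
alpha * t = 0.0062611
delta = sqrt(0.0062611) * 1000 = 79.127 mm

79.127 mm


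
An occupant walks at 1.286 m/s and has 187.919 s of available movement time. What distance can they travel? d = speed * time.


d = 1.286 * 187.919 = 241.66 m

241.66 m


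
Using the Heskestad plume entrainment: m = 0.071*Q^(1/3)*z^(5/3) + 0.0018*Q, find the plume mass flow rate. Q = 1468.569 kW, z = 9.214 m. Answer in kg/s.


Q^(1/3) = 11.367
z^(5/3) = 40.496
First term = 0.071 * 11.367 * 40.496 = 32.682
Second term = 0.0018 * 1468.569 = 2.6434
m = 35.325 kg/s

35.325 kg/s


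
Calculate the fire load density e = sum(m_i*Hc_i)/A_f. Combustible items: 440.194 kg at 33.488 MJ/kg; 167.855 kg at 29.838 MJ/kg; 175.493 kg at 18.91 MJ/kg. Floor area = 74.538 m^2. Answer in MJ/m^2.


Total energy = 440.194*33.488 + 167.855*29.838 + 175.493*18.91
= 14741.22 + 5008.457 + 3318.573
= 23068.25 MJ
e = 23068.25 / 74.538 = 309.48 MJ/m^2

309.48 MJ/m^2


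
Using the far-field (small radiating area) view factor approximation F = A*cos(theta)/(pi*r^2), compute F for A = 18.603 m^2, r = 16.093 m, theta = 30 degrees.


cos(30 deg) = 0.86603
pi*r^2 = 813.62
F = 18.603 * 0.86603 / 813.62 = 0.019801

0.019801


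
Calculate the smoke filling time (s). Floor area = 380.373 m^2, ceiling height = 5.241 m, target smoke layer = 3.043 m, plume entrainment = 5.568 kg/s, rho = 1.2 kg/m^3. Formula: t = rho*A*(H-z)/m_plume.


H - z = 2.198 m
t = 1.2 * 380.373 * 2.198 / 5.568 = 180.19 s

180.19 s


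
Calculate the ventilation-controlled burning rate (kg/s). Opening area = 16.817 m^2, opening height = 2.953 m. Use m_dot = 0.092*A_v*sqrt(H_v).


sqrt(H_v) = 1.7184
m_dot = 0.092 * 16.817 * 1.7184 = 2.6587 kg/s

2.6587 kg/s


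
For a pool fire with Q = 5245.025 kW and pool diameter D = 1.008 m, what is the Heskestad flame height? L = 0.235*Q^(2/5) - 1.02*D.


Q^(2/5) = 30.754
0.235 * Q^(2/5) = 7.2271
1.02 * D = 1.0282
L = 6.1990 m

6.1990 m


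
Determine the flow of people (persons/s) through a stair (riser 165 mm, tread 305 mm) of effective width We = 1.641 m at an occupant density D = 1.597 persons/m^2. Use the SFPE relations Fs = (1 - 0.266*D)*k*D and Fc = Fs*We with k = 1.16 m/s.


1 - 0.266*D = 1 - 0.266*1.597 = 0.57520
Fs = 0.57520 * 1.16 * 1.597 = 1.0656 persons/(s*m)
Fc = 1.0656 * 1.641 = 1.7486 persons/s

1.7486 persons/s


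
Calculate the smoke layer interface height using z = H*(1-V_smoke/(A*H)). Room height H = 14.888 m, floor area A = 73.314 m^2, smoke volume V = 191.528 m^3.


V/(A*H) = 0.17547
1 - 0.17547 = 0.82453
z = 14.888 * 0.82453 = 12.276 m

12.276 m


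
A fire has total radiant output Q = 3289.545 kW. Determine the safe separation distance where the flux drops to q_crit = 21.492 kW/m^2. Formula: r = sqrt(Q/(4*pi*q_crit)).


4*pi*q_crit = 270.08
Q/(4*pi*q_crit) = 12.180
r = sqrt(12.180) = 3.4900 m

3.4900 m


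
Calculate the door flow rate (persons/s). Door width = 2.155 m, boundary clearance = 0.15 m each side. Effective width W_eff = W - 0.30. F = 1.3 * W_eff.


W_eff = 2.155 - 0.30 = 1.855 m
F = 1.3 * 1.855 = 2.4115 persons/s

2.4115 persons/s


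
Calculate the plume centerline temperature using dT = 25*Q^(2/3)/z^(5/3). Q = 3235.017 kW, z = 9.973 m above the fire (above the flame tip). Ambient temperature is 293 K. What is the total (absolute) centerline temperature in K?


Q^(2/3) = 218.73
z^(5/3) = 46.207
dT = 25 * 218.73 / 46.207 = 118.34 K
T = 293 + 118.34 = 411.34 K

411.34 K


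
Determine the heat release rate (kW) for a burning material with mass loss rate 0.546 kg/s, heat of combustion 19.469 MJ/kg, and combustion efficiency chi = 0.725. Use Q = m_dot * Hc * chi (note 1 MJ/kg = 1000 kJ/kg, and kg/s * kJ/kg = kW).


Hc = 19.469 MJ/kg = 19.469 * 1000 kJ/kg = 19469 kJ/kg
Q = 0.546 kg/s * 19469 kJ/kg * 0.725 = 7706.8 kW

7706.8 kW


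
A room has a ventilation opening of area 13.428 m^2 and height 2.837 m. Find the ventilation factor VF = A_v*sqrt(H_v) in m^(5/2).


sqrt(H_v) = 1.6843
VF = 13.428 * 1.6843 = 22.617 m^(5/2)

22.617 m^(5/2)


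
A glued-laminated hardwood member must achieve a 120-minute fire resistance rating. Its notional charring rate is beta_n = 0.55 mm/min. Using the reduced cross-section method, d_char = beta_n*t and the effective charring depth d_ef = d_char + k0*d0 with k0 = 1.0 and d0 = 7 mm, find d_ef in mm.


d_char = 0.55 * 120 = 66 mm
d_ef = 66 + 1.0*7 = 73 mm

73 mm


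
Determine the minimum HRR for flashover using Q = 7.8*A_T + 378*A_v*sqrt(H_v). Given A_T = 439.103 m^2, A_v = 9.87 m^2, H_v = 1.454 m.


7.8*A_T = 3425.0
sqrt(H_v) = 1.2058
378*A_v*sqrt(H_v) = 4498.7
Q = 3425.0 + 4498.7 = 7923.7 kW

7923.7 kW


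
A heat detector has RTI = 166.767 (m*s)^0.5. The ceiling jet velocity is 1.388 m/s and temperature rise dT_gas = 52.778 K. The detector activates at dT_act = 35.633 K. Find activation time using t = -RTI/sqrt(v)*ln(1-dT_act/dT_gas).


dT_act/dT_gas = 0.67515
ln(1 - 0.67515) = -1.1244
t = -166.767 / sqrt(1.388) * -1.1244 = 159.16 s

159.16 s


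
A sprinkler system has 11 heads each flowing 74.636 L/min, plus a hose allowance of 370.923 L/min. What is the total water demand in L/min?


Sprinkler demand = 11 * 74.636 = 820.996 L/min
Total = 820.996 + 370.923 = 1191.919 L/min

1191.919 L/min


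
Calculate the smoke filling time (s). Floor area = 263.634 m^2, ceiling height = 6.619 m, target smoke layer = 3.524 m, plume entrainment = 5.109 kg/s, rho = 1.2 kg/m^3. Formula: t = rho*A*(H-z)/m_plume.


H - z = 3.095 m
t = 1.2 * 263.634 * 3.095 / 5.109 = 191.65 s

191.65 s


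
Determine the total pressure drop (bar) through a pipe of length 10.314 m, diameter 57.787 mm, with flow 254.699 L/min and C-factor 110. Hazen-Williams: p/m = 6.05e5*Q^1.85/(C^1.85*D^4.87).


Q^1.85 = 28259
C^1.85 = 5978.3
D^4.87 = 3.8029e+08
p/m = 0.0075200 bar/m
p_total = 0.0075200 * 10.314 = 0.077561 bar

0.077561 bar


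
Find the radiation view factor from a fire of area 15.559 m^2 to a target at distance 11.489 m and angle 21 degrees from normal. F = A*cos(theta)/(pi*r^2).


cos(21 deg) = 0.93358
pi*r^2 = 414.68
F = 15.559 * 0.93358 / 414.68 = 0.035028

0.035028


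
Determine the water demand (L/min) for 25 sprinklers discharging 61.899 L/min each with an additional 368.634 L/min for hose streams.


Sprinkler demand = 25 * 61.899 = 1547.475 L/min
Total = 1547.475 + 368.634 = 1916.109 L/min

1916.109 L/min


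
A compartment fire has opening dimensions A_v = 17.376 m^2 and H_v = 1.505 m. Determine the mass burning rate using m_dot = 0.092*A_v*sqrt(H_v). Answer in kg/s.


sqrt(H_v) = 1.2268
m_dot = 0.092 * 17.376 * 1.2268 = 1.9611 kg/s

1.9611 kg/s


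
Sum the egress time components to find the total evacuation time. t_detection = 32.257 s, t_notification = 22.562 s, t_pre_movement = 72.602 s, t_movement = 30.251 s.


Total = 32.257 + 22.562 + 72.602 + 30.251 = 157.672 s

157.672 s


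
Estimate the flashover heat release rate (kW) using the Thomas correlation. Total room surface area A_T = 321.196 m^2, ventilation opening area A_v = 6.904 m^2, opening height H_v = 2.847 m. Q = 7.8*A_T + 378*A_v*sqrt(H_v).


7.8*A_T = 2505.3
sqrt(H_v) = 1.6873
378*A_v*sqrt(H_v) = 4403.4
Q = 2505.3 + 4403.4 = 6908.7 kW

6908.7 kW


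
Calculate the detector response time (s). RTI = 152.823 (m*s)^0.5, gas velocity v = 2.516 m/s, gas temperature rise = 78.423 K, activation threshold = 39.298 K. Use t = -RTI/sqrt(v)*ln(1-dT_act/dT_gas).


dT_act/dT_gas = 0.50110
ln(1 - 0.50110) = -0.69536
t = -152.823 / sqrt(2.516) * -0.69536 = 66.995 s

66.995 s


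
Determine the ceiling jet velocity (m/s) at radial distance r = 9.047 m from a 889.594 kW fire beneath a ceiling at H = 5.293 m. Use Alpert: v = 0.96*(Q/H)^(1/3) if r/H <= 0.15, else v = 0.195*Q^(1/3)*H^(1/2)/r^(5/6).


r/H = 9.047 / 5.293 = 1.7092
r/H > 0.15, so v = 0.195*Q^(1/3)*H^(1/2)/r^(5/6)
Q^(1/3) = 9.6175
H^(1/2) = 2.3007
r^(5/6) = 6.2674
v = 0.195 * 9.6175 * 2.3007 / 6.2674 = 0.68843 m/s

0.68843 m/s


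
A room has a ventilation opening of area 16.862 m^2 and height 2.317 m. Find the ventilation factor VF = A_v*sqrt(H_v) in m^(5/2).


sqrt(H_v) = 1.5222
VF = 16.862 * 1.5222 = 25.667 m^(5/2)

25.667 m^(5/2)


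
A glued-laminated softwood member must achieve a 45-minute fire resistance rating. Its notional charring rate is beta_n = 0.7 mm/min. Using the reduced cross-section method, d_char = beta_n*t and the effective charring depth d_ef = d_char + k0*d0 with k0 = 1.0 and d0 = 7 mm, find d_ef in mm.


d_char = 0.7 * 45 = 31.5 mm
d_ef = 31.5 + 1.0*7 = 38.5 mm

38.5 mm


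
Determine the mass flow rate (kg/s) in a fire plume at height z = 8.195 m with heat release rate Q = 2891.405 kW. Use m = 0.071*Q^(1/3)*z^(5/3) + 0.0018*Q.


Q^(1/3) = 14.246
z^(5/3) = 33.311
First term = 0.071 * 14.246 * 33.311 = 33.693
Second term = 0.0018 * 2891.405 = 5.2045
m = 38.898 kg/s

38.898 kg/s


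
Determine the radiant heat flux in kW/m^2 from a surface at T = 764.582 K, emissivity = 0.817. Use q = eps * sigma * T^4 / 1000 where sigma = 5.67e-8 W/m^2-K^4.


T^4 = 3.4174e+11
q = 0.817 * 5.67e-8 * 3.4174e+11 / 1000 = 15.831 kW/m^2

15.831 kW/m^2


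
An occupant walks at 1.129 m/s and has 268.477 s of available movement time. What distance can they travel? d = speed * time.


d = 1.129 * 268.477 = 303.11 m

303.11 m


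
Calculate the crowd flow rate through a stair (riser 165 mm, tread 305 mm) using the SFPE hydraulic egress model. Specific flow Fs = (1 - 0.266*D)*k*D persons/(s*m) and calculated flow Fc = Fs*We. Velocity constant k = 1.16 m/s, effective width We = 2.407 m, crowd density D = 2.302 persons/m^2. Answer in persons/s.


1 - 0.266*D = 1 - 0.266*2.302 = 0.38767
Fs = 0.38767 * 1.16 * 2.302 = 1.0352 persons/(s*m)
Fc = 1.0352 * 2.407 = 2.4917 persons/s

2.4917 persons/s


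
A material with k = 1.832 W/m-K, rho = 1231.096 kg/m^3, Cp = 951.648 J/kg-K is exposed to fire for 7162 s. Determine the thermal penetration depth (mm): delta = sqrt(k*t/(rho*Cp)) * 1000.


alpha = 1.832 / (1231.096 * 951.648) = 1.5637e-06 m^2/s
alpha * t = 0.011199
delta = sqrt(0.011199) * 1000 = 105.83 mm

105.83 mm


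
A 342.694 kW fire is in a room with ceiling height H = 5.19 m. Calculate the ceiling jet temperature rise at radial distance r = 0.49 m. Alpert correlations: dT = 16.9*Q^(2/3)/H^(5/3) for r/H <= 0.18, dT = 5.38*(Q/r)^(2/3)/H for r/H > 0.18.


r/H = 0.49 / 5.19 = 0.094412
r/H <= 0.18, so dT = 16.9*Q^(2/3)/H^(5/3)
Q^(2/3) = 48.971
H^(5/3) = 15.558
dT = 16.9 * 48.971 / 15.558 = 53.196 K

53.196 K


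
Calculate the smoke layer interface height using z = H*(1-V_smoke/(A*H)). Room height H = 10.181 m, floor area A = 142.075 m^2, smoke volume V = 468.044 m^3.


V/(A*H) = 0.32358
1 - 0.32358 = 0.67642
z = 10.181 * 0.67642 = 6.8867 m

6.8867 m


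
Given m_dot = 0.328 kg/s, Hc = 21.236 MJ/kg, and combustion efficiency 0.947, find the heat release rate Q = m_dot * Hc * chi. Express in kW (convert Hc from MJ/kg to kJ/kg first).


Hc = 21.236 MJ/kg = 21.236 * 1000 kJ/kg = 21236 kJ/kg
Q = 0.328 kg/s * 21236 kJ/kg * 0.947 = 6596.2 kW

6596.2 kW


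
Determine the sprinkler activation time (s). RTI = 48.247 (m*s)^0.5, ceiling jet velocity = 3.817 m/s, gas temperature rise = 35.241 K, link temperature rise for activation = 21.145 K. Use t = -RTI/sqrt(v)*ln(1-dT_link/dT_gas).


dT_link/dT_gas = 0.60001
ln(1 - 0.60001) = -0.91632
t = -48.247 / sqrt(3.817) * -0.91632 = 22.629 s

22.629 s


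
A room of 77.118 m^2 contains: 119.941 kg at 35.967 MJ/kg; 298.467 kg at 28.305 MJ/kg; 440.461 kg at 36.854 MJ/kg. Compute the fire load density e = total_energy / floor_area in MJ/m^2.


Total energy = 119.941*35.967 + 298.467*28.305 + 440.461*36.854
= 4313.918 + 8448.108 + 16232.75
= 28994.78 MJ
e = 28994.78 / 77.118 = 375.98 MJ/m^2

375.98 MJ/m^2


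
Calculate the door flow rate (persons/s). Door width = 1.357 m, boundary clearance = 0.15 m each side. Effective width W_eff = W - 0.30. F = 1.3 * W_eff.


W_eff = 1.357 - 0.30 = 1.057 m
F = 1.3 * 1.057 = 1.3741 persons/s

1.3741 persons/s


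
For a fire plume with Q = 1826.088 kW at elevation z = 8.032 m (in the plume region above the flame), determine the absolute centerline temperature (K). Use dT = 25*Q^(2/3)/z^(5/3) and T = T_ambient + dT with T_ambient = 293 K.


Q^(2/3) = 149.40
z^(5/3) = 32.214
dT = 25 * 149.40 / 32.214 = 115.94 K
T = 293 + 115.94 = 408.94 K

408.94 K


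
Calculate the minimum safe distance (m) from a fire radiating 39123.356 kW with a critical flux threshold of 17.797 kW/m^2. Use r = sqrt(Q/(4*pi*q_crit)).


4*pi*q_crit = 223.64
Q/(4*pi*q_crit) = 174.94
r = sqrt(174.94) = 13.226 m

13.226 m


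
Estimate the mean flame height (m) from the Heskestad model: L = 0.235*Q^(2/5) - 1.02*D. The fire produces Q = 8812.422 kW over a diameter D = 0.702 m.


Q^(2/5) = 37.848
0.235 * Q^(2/5) = 8.8942
1.02 * D = 0.71604
L = 8.1781 m

8.1781 m


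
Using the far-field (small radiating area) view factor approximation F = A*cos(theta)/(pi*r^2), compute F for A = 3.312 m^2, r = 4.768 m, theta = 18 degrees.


cos(18 deg) = 0.95106
pi*r^2 = 71.420
F = 3.312 * 0.95106 / 71.420 = 0.044104

0.044104


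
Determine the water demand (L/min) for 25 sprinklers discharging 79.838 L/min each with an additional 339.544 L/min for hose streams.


Sprinkler demand = 25 * 79.838 = 1995.95 L/min
Total = 1995.95 + 339.544 = 2335.494 L/min

2335.494 L/min


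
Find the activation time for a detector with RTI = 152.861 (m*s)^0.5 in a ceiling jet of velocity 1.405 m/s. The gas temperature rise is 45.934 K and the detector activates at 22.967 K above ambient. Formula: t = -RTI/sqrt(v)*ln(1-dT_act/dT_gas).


dT_act/dT_gas = 0.5
ln(1 - 0.5) = -0.69315
t = -152.861 / sqrt(1.405) * -0.69315 = 89.389 s

89.389 s


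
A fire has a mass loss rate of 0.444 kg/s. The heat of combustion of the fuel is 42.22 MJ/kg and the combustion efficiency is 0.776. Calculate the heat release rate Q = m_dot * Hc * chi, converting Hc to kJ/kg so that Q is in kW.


Hc = 42.22 MJ/kg = 42.22 * 1000 kJ/kg = 42220 kJ/kg
Q = 0.444 kg/s * 42220 kJ/kg * 0.776 = 14547 kW

14547 kW


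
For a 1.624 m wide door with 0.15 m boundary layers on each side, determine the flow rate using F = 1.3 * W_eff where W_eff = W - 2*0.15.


W_eff = 1.624 - 0.30 = 1.324 m
F = 1.3 * 1.324 = 1.7212 persons/s

1.7212 persons/s


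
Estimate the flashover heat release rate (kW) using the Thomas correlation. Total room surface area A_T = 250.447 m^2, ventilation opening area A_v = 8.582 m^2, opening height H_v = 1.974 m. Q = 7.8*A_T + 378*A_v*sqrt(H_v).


7.8*A_T = 1953.5
sqrt(H_v) = 1.4050
378*A_v*sqrt(H_v) = 4557.8
Q = 1953.5 + 4557.8 = 6511.3 kW

6511.3 kW


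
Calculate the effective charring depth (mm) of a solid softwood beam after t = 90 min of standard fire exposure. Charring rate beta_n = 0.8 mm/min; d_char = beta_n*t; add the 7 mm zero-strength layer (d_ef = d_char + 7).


d_char = 0.8 * 90 = 72 mm
d_ef = 72 + 1.0*7 = 79 mm

79 mm


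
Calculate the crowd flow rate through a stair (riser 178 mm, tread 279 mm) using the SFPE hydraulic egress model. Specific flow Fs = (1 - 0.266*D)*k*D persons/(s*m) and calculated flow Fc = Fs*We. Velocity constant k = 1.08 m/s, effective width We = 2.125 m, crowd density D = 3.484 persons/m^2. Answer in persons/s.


1 - 0.266*D = 1 - 0.266*3.484 = 0.073256
Fs = 0.073256 * 1.08 * 3.484 = 0.27564 persons/(s*m)
Fc = 0.27564 * 2.125 = 0.58574 persons/s

0.58574 persons/s


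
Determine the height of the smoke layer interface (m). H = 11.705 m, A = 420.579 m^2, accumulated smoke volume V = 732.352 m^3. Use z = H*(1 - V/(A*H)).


V/(A*H) = 0.14877
1 - 0.14877 = 0.85123
z = 11.705 * 0.85123 = 9.9637 m

9.9637 m


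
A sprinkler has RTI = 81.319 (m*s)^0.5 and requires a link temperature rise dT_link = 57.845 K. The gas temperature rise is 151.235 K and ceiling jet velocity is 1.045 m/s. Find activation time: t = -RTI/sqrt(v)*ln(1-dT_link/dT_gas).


dT_link/dT_gas = 0.38248
ln(1 - 0.38248) = -0.48205
t = -81.319 / sqrt(1.045) * -0.48205 = 38.347 s

38.347 s


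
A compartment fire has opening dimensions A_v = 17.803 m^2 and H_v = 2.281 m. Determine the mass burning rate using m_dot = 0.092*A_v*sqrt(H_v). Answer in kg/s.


sqrt(H_v) = 1.5103
m_dot = 0.092 * 17.803 * 1.5103 = 2.4737 kg/s

2.4737 kg/s


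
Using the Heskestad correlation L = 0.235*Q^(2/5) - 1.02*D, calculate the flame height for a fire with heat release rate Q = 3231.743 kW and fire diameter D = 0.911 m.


Q^(2/5) = 25.338
0.235 * Q^(2/5) = 5.9545
1.02 * D = 0.92922
L = 5.0252 m

5.0252 m


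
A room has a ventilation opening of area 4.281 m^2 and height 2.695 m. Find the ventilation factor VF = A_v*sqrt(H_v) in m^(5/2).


sqrt(H_v) = 1.6416
VF = 4.281 * 1.6416 = 7.0279 m^(5/2)

7.0279 m^(5/2)


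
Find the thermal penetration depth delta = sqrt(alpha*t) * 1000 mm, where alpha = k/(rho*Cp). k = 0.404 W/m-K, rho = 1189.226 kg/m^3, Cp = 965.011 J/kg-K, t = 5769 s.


alpha = 0.404 / (1189.226 * 965.011) = 3.5203e-07 m^2/s
alpha * t = 0.0020309
delta = sqrt(0.0020309) * 1000 = 45.065 mm

45.065 mm


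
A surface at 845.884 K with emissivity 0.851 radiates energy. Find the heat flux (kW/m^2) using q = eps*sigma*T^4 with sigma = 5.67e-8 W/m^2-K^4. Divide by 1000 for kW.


T^4 = 5.1197e+11
q = 0.851 * 5.67e-8 * 5.1197e+11 / 1000 = 24.703 kW/m^2

24.703 kW/m^2


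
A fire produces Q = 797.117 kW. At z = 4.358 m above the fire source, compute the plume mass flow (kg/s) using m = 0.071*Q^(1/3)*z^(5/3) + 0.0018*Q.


Q^(1/3) = 9.2720
z^(5/3) = 11.627
First term = 0.071 * 9.2720 * 11.627 = 7.6544
Second term = 0.0018 * 797.117 = 1.4348
m = 9.0892 kg/s

9.0892 kg/s


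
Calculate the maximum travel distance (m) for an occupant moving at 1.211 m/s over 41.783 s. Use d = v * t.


d = 1.211 * 41.783 = 50.599 m

50.599 m


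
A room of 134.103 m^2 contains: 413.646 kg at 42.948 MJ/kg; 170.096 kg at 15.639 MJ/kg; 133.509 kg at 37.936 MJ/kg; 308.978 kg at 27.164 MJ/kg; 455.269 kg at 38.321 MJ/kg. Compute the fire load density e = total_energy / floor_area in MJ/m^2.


Total energy = 413.646*42.948 + 170.096*15.639 + 133.509*37.936 + 308.978*27.164 + 455.269*38.321
= 17765.27 + 2660.131 + 5064.797 + 8393.078 + 17446.36
= 51329.64 MJ
e = 51329.64 / 134.103 = 382.76 MJ/m^2

382.76 MJ/m^2


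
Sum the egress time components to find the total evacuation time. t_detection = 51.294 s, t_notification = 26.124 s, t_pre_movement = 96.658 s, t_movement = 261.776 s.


Total = 51.294 + 26.124 + 96.658 + 261.776 = 435.852 s

435.852 s


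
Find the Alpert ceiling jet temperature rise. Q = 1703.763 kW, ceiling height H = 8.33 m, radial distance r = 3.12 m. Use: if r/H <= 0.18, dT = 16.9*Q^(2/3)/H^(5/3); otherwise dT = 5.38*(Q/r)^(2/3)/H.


r/H = 3.12 / 8.33 = 0.37455
r/H > 0.18, so dT = 5.38*(Q/r)^(2/3)/H
Q/r = 546.08
(Q/r)^(2/3) = 66.809
dT = 5.38 * 66.809 / 8.33 = 43.149 K

43.149 K


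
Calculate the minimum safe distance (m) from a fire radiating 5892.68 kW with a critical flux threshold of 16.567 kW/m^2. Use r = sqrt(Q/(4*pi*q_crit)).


4*pi*q_crit = 208.19
Q/(4*pi*q_crit) = 28.305
r = sqrt(28.305) = 5.3202 m

5.3202 m


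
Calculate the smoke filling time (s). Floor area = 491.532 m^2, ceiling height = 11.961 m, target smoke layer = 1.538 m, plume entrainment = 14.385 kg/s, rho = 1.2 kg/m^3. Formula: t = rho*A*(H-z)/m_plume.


H - z = 10.423 m
t = 1.2 * 491.532 * 10.423 / 14.385 = 427.38 s

427.38 s


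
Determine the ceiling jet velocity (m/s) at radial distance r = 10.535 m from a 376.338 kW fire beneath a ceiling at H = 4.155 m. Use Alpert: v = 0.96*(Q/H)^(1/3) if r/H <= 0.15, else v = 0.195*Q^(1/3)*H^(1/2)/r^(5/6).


r/H = 10.535 / 4.155 = 2.5355
r/H > 0.15, so v = 0.195*Q^(1/3)*H^(1/2)/r^(5/6)
Q^(1/3) = 7.2198
H^(1/2) = 2.0384
r^(5/6) = 7.1153
v = 0.195 * 7.2198 * 2.0384 / 7.1153 = 0.40332 m/s

0.40332 m/s


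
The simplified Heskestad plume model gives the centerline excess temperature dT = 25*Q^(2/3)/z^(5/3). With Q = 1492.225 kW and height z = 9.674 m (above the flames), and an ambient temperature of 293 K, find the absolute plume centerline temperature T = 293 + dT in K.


Q^(2/3) = 130.58
z^(5/3) = 43.921
dT = 25 * 130.58 / 43.921 = 74.328 K
T = 293 + 74.328 = 367.33 K

367.33 K


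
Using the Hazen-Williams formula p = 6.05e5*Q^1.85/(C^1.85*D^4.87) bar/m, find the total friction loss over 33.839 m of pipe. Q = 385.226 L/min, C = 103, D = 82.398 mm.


Q^1.85 = 60754
C^1.85 = 5293.6
D^4.87 = 2.1405e+09
p/m = 0.0032439 bar/m
p_total = 0.0032439 * 33.839 = 0.10977 bar

0.10977 bar


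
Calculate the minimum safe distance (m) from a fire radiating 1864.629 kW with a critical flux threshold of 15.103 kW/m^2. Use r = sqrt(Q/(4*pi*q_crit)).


4*pi*q_crit = 189.79
Q/(4*pi*q_crit) = 9.8247
r = sqrt(9.8247) = 3.1344 m

3.1344 m


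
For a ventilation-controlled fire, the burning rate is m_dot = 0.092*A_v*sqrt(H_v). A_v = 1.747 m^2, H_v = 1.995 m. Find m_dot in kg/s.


sqrt(H_v) = 1.4124
m_dot = 0.092 * 1.747 * 1.4124 = 0.22701 kg/s

0.22701 kg/s


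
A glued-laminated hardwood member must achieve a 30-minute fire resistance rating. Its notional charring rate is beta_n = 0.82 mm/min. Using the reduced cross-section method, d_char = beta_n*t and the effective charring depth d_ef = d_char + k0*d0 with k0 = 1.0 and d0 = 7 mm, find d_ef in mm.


d_char = 0.82 * 30 = 24.6 mm
d_ef = 24.6 + 1.0*7 = 31.6 mm

31.6 mm


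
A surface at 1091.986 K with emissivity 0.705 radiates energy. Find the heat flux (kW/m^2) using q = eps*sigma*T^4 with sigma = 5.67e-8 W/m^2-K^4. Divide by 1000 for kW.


T^4 = 1.4219e+12
q = 0.705 * 5.67e-8 * 1.4219e+12 / 1000 = 56.838 kW/m^2

56.838 kW/m^2


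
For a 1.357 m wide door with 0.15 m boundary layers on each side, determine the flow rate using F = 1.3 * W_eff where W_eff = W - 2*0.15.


W_eff = 1.357 - 0.30 = 1.057 m
F = 1.3 * 1.057 = 1.3741 persons/s

1.3741 persons/s


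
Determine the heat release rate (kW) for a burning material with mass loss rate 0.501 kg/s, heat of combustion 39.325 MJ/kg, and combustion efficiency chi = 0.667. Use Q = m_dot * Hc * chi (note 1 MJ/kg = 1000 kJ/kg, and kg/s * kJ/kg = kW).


Hc = 39.325 MJ/kg = 39.325 * 1000 kJ/kg = 39325 kJ/kg
Q = 0.501 kg/s * 39325 kJ/kg * 0.667 = 13141 kW

13141 kW


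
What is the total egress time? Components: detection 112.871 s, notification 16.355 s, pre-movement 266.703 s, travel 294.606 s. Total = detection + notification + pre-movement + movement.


Total = 112.871 + 16.355 + 266.703 + 294.606 = 690.535 s

690.535 s


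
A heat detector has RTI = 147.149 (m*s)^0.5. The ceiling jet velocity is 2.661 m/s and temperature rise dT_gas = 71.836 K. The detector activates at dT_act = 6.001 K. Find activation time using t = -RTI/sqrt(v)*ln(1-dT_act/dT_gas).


dT_act/dT_gas = 0.083538
ln(1 - 0.083538) = -0.087234
t = -147.149 / sqrt(2.661) * -0.087234 = 7.8690 s

7.8690 s


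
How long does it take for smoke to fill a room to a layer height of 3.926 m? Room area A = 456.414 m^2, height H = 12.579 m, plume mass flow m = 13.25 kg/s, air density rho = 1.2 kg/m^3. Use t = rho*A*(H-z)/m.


H - z = 8.653 m
t = 1.2 * 456.414 * 8.653 / 13.25 = 357.68 s

357.68 s


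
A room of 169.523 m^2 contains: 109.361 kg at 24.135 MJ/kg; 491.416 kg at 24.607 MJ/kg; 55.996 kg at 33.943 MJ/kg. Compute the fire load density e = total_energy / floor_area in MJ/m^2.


Total energy = 109.361*24.135 + 491.416*24.607 + 55.996*33.943
= 2639.428 + 12092.27 + 1900.672
= 16632.37 MJ
e = 16632.37 / 169.523 = 98.113 MJ/m^2

98.113 MJ/m^2


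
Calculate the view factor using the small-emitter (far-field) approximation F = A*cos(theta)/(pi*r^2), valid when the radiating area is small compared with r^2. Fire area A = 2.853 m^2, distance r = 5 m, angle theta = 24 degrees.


cos(24 deg) = 0.91355
pi*r^2 = 78.540
F = 2.853 * 0.91355 / 78.540 = 0.033185

0.033185


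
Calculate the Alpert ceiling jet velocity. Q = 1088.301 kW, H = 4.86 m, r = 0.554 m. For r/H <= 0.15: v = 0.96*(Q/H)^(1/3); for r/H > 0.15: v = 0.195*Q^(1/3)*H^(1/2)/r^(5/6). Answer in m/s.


r/H = 0.554 / 4.86 = 0.11399
r/H <= 0.15, so v = 0.96*(Q/H)^(1/3)
Q/H = 223.93
(Q/H)^(1/3) = 6.0725
v = 0.96 * 6.0725 = 5.8296 m/s

5.8296 m/s


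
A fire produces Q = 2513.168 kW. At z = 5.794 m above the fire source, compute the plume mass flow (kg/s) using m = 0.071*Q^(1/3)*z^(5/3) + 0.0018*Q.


Q^(1/3) = 13.596
z^(5/3) = 18.691
First term = 0.071 * 13.596 * 18.691 = 18.042
Second term = 0.0018 * 2513.168 = 4.5237
m = 22.566 kg/s

22.566 kg/s


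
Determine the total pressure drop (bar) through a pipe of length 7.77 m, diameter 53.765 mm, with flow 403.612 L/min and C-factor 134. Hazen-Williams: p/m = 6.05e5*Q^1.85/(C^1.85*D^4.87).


Q^1.85 = 66227
C^1.85 = 8612.8
D^4.87 = 2.6763e+08
p/m = 0.017382 bar/m
p_total = 0.017382 * 7.77 = 0.13506 bar

0.13506 bar


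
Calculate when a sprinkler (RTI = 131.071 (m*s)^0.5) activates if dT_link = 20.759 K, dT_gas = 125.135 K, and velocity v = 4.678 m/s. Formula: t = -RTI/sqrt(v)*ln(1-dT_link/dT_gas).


dT_link/dT_gas = 0.16589
ln(1 - 0.16589) = -0.18139
t = -131.071 / sqrt(4.678) * -0.18139 = 10.993 s

10.993 s


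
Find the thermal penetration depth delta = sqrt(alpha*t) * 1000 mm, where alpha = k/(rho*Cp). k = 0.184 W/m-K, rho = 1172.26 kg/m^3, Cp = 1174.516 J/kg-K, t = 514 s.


alpha = 0.184 / (1172.26 * 1174.516) = 1.3364e-07 m^2/s
alpha * t = 6.8691e-05
delta = sqrt(6.8691e-05) * 1000 = 8.2880 mm

8.2880 mm
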